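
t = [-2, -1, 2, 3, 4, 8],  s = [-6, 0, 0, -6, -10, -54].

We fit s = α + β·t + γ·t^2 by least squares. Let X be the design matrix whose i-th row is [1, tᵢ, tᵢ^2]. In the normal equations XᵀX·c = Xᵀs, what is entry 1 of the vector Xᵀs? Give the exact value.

-76

Entry 1 ↔ basis 1, so (Xᵀs)_{1} = Σᵢ sᵢ = (1)·(-6) + (1)·(0) + (1)·(0) + (1)·(-6) + (1)·(-10) + (1)·(-54) = -76.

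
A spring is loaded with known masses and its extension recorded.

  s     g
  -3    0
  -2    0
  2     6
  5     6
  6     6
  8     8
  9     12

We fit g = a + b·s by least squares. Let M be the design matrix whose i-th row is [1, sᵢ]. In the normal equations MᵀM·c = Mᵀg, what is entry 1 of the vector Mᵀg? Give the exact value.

38

Entry 1 ↔ basis 1, so (Mᵀg)_{1} = Σᵢ gᵢ = (1)·(0) + (1)·(0) + (1)·(6) + (1)·(6) + (1)·(6) + (1)·(8) + (1)·(12) = 38.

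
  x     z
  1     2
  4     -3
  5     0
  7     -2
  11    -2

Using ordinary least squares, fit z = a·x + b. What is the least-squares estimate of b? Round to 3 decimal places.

Compute the Gram sums: Σx·x = 212, Σx = 28, Σ1 = 5.
For Aᵀz: Σx·z = -46, Σz = -5.
AᵀA·[a, b]ᵀ = Aᵀz becomes [[212, 28]; [28, 5]]·[a, b]ᵀ = [-46, -5]ᵀ.
Eliminating b: 5·(row 1) − 28·(row 2) gives 276·a = 5·(-46) − 28·(-5) = -90, so a = -15/46.
Then b = ((-5) − 28·(-15/46))/5 = 19/23.

b = 0.826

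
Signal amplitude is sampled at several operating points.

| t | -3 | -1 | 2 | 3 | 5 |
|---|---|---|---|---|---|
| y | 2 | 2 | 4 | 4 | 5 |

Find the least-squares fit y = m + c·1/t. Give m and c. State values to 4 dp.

Normal-equation sums: Σ1 = 5, Σ1/t = -3/10, Σ1/t·1/t = 1361/900.
Right-hand side: Σy = 17, Σ1/t·y = 5/3.
XᵀX·[m, c]ᵀ = Xᵀy becomes [[5, -3/10]; [-3/10, 1361/900]]·[m, c]ᵀ = [17, 5/3]ᵀ.
det = 5·(1361/900) − (-3/10)² = 1681/225.
m = (17·(1361/900) − (-3/10)·(5/3))/(1681/225) = 23587/6724; c = (5·(5/3) − (-3/10)·17)/(1681/225) = 6045/3362.

m = 3.5079, c = 1.7980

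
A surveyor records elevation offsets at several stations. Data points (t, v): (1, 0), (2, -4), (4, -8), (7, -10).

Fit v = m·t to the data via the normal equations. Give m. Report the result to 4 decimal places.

m = -1.5714

Sums needed: Σt·t = 70.
And Σt·v = -110.
AᵀA·[m]ᵀ = Aᵀv becomes [[70]]·[m]ᵀ = [-110]ᵀ.
m = (-110)/70 = -1.57143.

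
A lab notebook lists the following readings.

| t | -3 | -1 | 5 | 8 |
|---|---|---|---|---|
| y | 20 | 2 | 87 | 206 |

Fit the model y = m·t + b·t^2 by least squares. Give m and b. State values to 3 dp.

Compute the Gram sums: Σt·t = 99, Σt·t^2 = 609, Σt^2·t^2 = 4803.
Right-hand side: Σt·y = 2021, Σt^2·y = 15541.
So MᵀM·[m, b]ᵀ = Mᵀy: [[99, 609]; [609, 4803]]·[m, b]ᵀ = [2021, 15541]ᵀ.
det = 99·4803 − 609² = 104616.
m = (2021·4803 − 609·15541)/104616 = 40399/17436; b = (99·15541 − 609·2021)/104616 = 51295/17436.

m = 2.317, b = 2.942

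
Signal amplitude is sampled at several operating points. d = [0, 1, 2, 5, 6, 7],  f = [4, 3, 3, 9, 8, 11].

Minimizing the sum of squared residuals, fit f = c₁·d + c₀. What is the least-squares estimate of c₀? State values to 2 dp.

The normal equations are: 115·c₁ + 21·c₀ = 179;  21·c₁ + 6·c₀ = 38.
Δ = 115·6 − 21² = 249.
c₁ = (179·6 − 21·38)/249 = 92/83; c₀ = (115·38 − 21·179)/249 = 611/249.

c₀ = 2.45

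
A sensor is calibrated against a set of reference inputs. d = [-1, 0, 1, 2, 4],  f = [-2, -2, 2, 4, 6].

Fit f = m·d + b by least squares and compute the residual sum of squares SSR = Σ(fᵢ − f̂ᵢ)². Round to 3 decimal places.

Setting ∂/∂m … = 0 gives: 22·m + 6·b = 36;  6·m + 5·b = 8.
Determinant 22·5 − 6² = 74.
m = (36·5 − 6·8)/74 = 66/37; b = (22·8 − 6·36)/74 = -20/37.
Residuals: 12/37, -54/37, 28/37, 36/37, -22/37; SSR = 152/37.

SSR = 4.108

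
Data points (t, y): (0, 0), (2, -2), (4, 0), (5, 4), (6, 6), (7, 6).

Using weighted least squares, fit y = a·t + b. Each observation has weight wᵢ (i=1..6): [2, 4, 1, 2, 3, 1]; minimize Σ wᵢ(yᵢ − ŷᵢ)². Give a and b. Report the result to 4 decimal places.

a = 1.2628, b = -2.7194

Setting ∂/∂a … = 0 gives: 239·a + 47·b = 174;  47·a + 13·b = 24.
(Σwᵢ·t·t = 239, Σwᵢ·t = 47, Σwᵢ·1 = 13, Σwᵢ·t·y = 174, Σwᵢ·y = 24.)
Eliminating b: 13·(row 1) − 47·(row 2) gives 898·a = 13·174 − 47·24 = 1134, so a = 567/449.
Then b = (24 − 47·(567/449))/13 = -1221/449.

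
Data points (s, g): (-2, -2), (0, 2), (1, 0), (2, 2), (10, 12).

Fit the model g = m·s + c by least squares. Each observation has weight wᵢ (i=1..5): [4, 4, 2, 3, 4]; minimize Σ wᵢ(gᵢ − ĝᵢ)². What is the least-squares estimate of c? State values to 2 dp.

Forming XᵀWX = [[430, 40]; [40, 17]] and XᵀWg = [508, 54]ᵀ gives XᵀWX·[m, c]ᵀ = XᵀWg.
Δ = 430·17 − 40² = 5710.
m = (508·17 − 40·54)/5710 = 3238/2855; c = (430·54 − 40·508)/5710 = 290/571.

c = 0.51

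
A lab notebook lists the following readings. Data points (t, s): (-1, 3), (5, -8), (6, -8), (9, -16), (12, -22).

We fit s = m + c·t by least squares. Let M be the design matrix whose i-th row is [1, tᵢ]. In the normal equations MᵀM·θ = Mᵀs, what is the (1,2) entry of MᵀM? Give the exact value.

31

Row 1 ↔ basis 1, column 2 ↔ basis t, so (MᵀM)_{1,2} = Σᵢ t = (1)·(-1) + (1)·(5) + (1)·(6) + (1)·(9) + (1)·(12) = 31.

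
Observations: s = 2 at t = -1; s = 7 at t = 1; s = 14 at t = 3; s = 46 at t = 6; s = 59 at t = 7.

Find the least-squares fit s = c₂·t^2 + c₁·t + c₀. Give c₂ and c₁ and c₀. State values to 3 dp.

c₂ = 0.957, c₁ = 1.329, c₀ = 2.969

With design matrix M, MᵀM = [[3780, 586, 96]; [586, 96, 16]; [96, 16, 5]] and Mᵀs = [4682, 736, 128]ᵀ.
Solving the 3×3 system (Gaussian elimination) gives c₂ = 10816/11299, c₁ = 15011/11299, c₀ = 33552/11299.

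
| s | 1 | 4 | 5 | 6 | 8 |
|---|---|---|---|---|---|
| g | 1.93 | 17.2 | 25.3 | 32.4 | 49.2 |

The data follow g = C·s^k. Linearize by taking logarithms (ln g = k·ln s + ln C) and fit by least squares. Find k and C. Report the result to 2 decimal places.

Linearized form: ln g = k·ln s + ln C. From the 5 transformed points,
Σln s = 6.8669, Σ(ln s)² = 12.0466, Σln g = 14.1073, Σln s·ln g = 23.4770.
Equations: 12.0466·k + 6.8669·ln C = 23.4770;  6.8669·k + 5·ln C = 14.1073.
Slope k = (n·Σln s·ln g − Σln s·Σln g)/(n·Σ(ln s)² − (Σln s)²) = (5·23.4770 − 6.8669·14.1073)/13.0781 = 1.56835; ln C = (Σln g − k·Σln s)/n = 0.66751, so C = exp(0.66751) = 1.94938.

k = 1.57, C = 1.95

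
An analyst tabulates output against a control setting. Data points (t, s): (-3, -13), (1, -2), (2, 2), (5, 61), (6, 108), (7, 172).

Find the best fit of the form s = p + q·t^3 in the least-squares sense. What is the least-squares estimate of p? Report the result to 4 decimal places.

From the data, Σ1 = 6, Σt^3 = 666, Σt^3·t^3 = 180724.
For Xᵀs: Σs = 328, Σt^3·s = 90314.
XᵀX·[p, q]ᵀ = Xᵀs becomes [[6, 666]; [666, 180724]]·[p, q]ᵀ = [328, 90314]ᵀ.
Determinant 6·180724 − 666² = 640788.
p = (328·180724 − 666·90314)/640788 = -217913/160197; q = (6·90314 − 666·328)/640788 = 26953/53399.

p = -1.3603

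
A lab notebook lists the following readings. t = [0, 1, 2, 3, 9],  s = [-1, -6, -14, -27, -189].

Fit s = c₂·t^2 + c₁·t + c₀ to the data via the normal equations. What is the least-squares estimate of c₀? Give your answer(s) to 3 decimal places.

Compute the Gram sums: Σt^2·t^2 = 6659, Σt^2·t = 765, Σt^2 = 95, Σt·t = 95, Σt = 15, Σ1 = 5.
Right-hand side: Σt^2·s = -15614, Σt·s = -1816, Σs = -237.
MᵀM·[c₂, c₁, c₀]ᵀ = Mᵀs becomes [[6659, 765, 95]; [765, 95, 15]; [95, 15, 5]]·[c₂, c₁, c₀]ᵀ = [-15614, -1816, -237]ᵀ.
Solving the 3×3 system (Gaussian elimination) gives c₂ = -503/246, c₁ = -1013/410, c₀ = -140/123.

c₀ = -1.138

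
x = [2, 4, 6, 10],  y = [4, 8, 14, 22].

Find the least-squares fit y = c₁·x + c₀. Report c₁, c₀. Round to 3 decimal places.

c₁ = 2.286, c₀ = -0.571

With design matrix A, AᵀA = [[156, 22]; [22, 4]] and Aᵀy = [344, 48]ᵀ.
Δ = 156·4 − 22² = 140.
c₁ = (344·4 − 22·48)/140 = 16/7; c₀ = (156·48 − 22·344)/140 = -4/7.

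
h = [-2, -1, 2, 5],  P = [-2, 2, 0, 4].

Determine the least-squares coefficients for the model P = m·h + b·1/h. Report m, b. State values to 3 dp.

With design matrix M, MᵀM = [[34, 4]; [4, 77/50]] and MᵀP = [22, -1/5]ᵀ.
Δ = 34·(77/50) − 4² = 909/25.
m = (22·(77/50) − 4·(-1/5))/(909/25) = 289/303; b = (34·(-1/5) − 4·22)/(909/25) = -790/303.

m = 0.954, b = -2.607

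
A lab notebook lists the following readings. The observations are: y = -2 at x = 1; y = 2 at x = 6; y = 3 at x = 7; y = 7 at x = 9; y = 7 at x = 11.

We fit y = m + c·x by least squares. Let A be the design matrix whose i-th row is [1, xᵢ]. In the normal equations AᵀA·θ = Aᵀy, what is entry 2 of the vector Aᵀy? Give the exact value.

171

Entry 2 ↔ basis x, so (Aᵀy)_{2} = Σᵢ (x)·yᵢ = (1)·(-2) + (6)·(2) + (7)·(3) + (9)·(7) + (11)·(7) = 171.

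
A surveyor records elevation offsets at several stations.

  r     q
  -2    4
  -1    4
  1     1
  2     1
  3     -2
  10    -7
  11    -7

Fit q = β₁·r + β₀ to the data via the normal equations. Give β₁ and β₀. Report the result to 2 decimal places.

β₁ = -0.90, β₀ = 2.22

Normal-equation sums: Σr·r = 240, Σr = 24, Σ1 = 7.
For Xᵀq: Σr·q = -162, Σq = -6.
Δ = 240·7 − 24² = 1104.
β₁ = ((-162)·7 − 24·(-6))/1104 = -165/184; β₀ = (240·(-6) − 24·(-162))/1104 = 51/23.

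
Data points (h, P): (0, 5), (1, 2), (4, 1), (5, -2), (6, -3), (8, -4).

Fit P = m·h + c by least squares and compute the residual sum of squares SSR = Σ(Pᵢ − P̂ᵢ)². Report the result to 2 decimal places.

Normal-equation sums: Σh·h = 142, Σh = 24, Σ1 = 6.
Moment sums: Σh·P = -54, ΣP = -1.
Determinant 142·6 − 24² = 276.
m = ((-54)·6 − 24·(-1))/276 = -25/23; c = (142·(-1) − 24·(-54))/276 = 577/138.
Residuals: 113/138, -151/138, 7/6, -103/138, -91/138, 71/138; SSR = 619/138.

SSR = 4.49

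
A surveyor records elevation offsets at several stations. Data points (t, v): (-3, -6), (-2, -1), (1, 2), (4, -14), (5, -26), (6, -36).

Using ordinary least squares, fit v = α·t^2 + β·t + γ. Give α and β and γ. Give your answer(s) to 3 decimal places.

Sums needed: Σt^2·t^2 = 2275, Σt^2·t = 371, Σt^2 = 91, Σt·t = 91, Σt = 11, Σ1 = 6.
For Xᵀv: Σt^2·v = -2226, Σt·v = -380, Σv = -81.
Row-reducing yields α = -401/372, β = -1499/9300, γ = 2437/775.

α = -1.078, β = -0.161, γ = 3.145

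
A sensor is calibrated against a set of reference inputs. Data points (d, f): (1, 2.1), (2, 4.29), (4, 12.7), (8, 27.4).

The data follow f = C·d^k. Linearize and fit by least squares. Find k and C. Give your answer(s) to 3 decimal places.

Linearized form: ln f = k·ln d + ln C. From the 4 transformed points,
XᵀX = [[6.7263, 4.1589]; [4.1589, 4]], rhs = [11.4169, 8.0504]ᵀ  (here Σln d = 4.1589, Σ(ln d)² = 6.7263, Σln f = 8.0504, Σln d·ln f = 11.4169).
Δ = 6.7263·4 − (4.1589)² = 9.6091; k = (11.4169·4 − 4.1589·8.0504)/9.6091 = 1.26829, ln C = (6.7263·8.0504 − 4.1589·11.4169)/9.6091 = 0.69392, so C = exp(0.69392) = 2.00155.

k = 1.268, C = 2.002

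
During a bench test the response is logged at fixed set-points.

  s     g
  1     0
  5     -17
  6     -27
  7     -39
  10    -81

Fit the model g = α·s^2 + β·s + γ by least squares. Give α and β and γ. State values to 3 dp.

α = -0.903, β = 0.877, γ = 0.208

Setting ∂/∂α … = 0 gives: 14323·α + 1685·β + 211·γ = -11408;  1685·α + 211·β + 29·γ = -1330;  211·α + 29·β + 5·γ = -164.
(Σs^2·s^2 = 14323, Σs^2·s = 1685, Σs^2 = 211, Σs·s = 211, Σs = 29, Σ1 = 5, Σs^2·g = -11408, Σs·g = -1330, Σg = -164.)
Solving the 3×3 system (Gaussian elimination) gives α = -7229/8008, β = 7023/8008, γ = 417/2002.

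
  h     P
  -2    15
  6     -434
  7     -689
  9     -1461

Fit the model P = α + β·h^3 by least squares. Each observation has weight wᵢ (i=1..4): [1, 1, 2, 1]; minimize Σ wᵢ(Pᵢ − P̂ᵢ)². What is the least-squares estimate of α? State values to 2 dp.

Compute the Gram sums: Σwᵢ·1 = 5, Σwᵢ·h^3 = 1623, Σwᵢ·h^3·h^3 = 813459.
For MᵀWP: Σwᵢ·P = -3258, Σwᵢ·h^3·P = -1631587.
So MᵀWM·[α, β]ᵀ = MᵀWP: [[5, 1623]; [1623, 813459]]·[α, β]ᵀ = [-3258, -1631587]ᵀ.
det = 5·813459 − 1623² = 1433166.
α = ((-3258)·813459 − 1623·(-1631587))/1433166 = -727907/477722; β = (5·(-1631587) − 1623·(-3258))/1433166 = -2870201/1433166.

α = -1.52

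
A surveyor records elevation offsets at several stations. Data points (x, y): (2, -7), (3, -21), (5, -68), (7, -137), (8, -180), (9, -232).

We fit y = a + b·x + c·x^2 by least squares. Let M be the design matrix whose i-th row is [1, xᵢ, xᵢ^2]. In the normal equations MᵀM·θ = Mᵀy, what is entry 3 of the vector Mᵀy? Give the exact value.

-38942

Entry 3 ↔ basis x^2, so (Mᵀy)_{3} = Σᵢ (x^2)·yᵢ = (4)·(-7) + (9)·(-21) + (25)·(-68) + (49)·(-137) + (64)·(-180) + (81)·(-232) = -38942.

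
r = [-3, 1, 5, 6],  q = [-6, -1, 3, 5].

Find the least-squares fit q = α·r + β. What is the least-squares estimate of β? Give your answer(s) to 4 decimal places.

β = -2.3990

Compute the Gram sums: Σr·r = 71, Σr = 9, Σ1 = 4.
For Xᵀq: Σr·q = 62, Σq = 1.
det = 71·4 − 9² = 203.
α = (62·4 − 9·1)/203 = 239/203; β = (71·1 − 9·62)/203 = -487/203.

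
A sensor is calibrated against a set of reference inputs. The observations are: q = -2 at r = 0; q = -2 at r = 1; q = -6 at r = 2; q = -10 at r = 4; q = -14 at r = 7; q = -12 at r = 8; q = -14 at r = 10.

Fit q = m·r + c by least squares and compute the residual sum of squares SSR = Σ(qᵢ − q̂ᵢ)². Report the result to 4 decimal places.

XᵀX·[m, c]ᵀ = Xᵀq reads: 234·m + 32·c = -388;  32·m + 7·c = -60.
Determinant 234·7 − 32² = 614.
m = ((-388)·7 − 32·(-60))/614 = -398/307; c = (234·(-60) − 32·(-388))/614 = -812/307.
Residuals: 198/307, 596/307, -234/307, -666/307, -700/307, 312/307, 494/307; SSR = 5616/307.

SSR = 18.2932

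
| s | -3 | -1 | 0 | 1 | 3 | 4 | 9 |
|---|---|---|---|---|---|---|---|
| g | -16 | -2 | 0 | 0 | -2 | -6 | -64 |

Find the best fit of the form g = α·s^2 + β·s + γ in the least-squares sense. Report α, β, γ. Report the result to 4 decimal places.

α = -1.0500, β = 2.3223, γ = 0.3800

The normal system XᵀX·[α, β, γ]ᵀ = Xᵀg is [[6981, 793, 117]; [793, 117, 13]; [117, 13, 7]]·[α, β, γ]ᵀ = [-5444, -556, -90]ᵀ.
Solving the 3×3 system (Gaussian elimination) gives α = -21/20, β = 3019/1300, γ = 19/50.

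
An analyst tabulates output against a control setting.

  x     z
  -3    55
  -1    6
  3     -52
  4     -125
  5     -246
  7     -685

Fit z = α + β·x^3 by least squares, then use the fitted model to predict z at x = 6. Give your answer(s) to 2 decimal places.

Setting ∂/∂α … = 0 gives: 6·α + 531·β = -1047;  531·α + 138829·β = -276600.
Eliminating β: 138829·(row 1) − 531·(row 2) gives 551013·α = 138829·(-1047) − 531·(-276600) = 1520637, so α = 506879/183671.
Then β = ((-276600) − 531·(506879/183671))/138829 = -367881/183671.
At x = 6: ẑ = (506879/183671)·(1) + (-367881/183671)·(216) = -78955417/183671.

ẑ = -429.87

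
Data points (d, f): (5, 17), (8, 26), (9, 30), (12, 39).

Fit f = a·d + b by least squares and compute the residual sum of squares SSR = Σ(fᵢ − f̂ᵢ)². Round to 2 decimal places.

The normal system AᵀA·[a, b]ᵀ = Aᵀf is [[314, 34]; [34, 4]]·[a, b]ᵀ = [1031, 112]ᵀ.
Eliminating b: 4·(row 1) − 34·(row 2) gives 100·a = 4·1031 − 34·112 = 316, so a = 79/25.
Then b = (112 − 34·(79/25))/4 = 57/50.
Residuals: 3/50, -21/50, 21/50, -3/50; SSR = 9/25.

SSR = 0.36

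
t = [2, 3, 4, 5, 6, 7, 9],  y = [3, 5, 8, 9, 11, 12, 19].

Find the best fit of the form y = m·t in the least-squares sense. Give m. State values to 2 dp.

XᵀX·[m]ᵀ = Xᵀy reads: 220·m = 419.
(Σt·t = 220, Σt·y = 419.)
m = 419/220 = 1.90455.

m = 1.90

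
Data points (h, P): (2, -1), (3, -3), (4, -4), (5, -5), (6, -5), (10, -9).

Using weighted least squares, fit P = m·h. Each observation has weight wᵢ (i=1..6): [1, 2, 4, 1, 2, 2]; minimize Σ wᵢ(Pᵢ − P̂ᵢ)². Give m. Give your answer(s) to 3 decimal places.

m = -0.911

AᵀWA·[m]ᵀ = AᵀWP reads: 383·m = -349.
(Σwᵢ·h·h = 383, Σwᵢ·h·P = -349.)
Hence m = -349 / 383 ≈ -0.911227.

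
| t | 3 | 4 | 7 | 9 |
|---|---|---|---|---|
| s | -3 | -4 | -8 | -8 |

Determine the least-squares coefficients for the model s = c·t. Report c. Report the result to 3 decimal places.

From the data, Σt·t = 155.
Right-hand side: Σt·s = -153.
Normal equations: [[155]]·[c]ᵀ = [-153]ᵀ.
c = (-153)/155 = -0.987097.

c = -0.987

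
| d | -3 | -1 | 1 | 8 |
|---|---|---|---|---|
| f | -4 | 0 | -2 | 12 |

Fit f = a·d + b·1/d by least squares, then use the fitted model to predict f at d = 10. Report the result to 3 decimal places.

With design matrix A, AᵀA = [[75, 4]; [4, 1225/576]] and Aᵀf = [106, 5/6]ᵀ.
Δ = 75·(1225/576) − 4² = 27553/192.
a = (106·(1225/576) − 4·(5/6))/(27553/192) = 127930/82659; b = (75·(5/6) − 4·106)/(27553/192) = -69408/27553.
At d = 10: f̂ = (127930/82659)·(10) + (-69408/27553)·(1/10) = 6292388/413295.

f̂ = 15.225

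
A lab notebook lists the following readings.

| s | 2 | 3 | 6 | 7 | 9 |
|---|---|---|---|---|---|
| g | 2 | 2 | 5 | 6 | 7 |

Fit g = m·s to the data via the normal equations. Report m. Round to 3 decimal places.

Normal-equation sums: Σs·s = 179.
For Mᵀg: Σs·g = 145.
Normal equations: [[179]]·[m]ᵀ = [145]ᵀ.
Hence m = 145 / 179 ≈ 0.810056.

m = 0.810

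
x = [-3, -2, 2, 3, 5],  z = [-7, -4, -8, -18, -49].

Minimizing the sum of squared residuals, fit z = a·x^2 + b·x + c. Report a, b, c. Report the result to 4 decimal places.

Sums needed: Σx^2·x^2 = 819, Σx^2·x = 125, Σx^2 = 51, Σx·x = 51, Σx = 5, Σ1 = 5.
Right-hand side: Σx^2·z = -1498, Σx·z = -286, Σz = -86.
Normal equations: [[819, 125, 51]; [125, 51, 5]; [51, 5, 5]]·[a, b, c]ᵀ = [-1498, -286, -86]ᵀ.
Solving the 3×3 system (Gaussian elimination) gives a = -4299/2584, b = -4319/2584, c = 49/34.

a = -1.6637, b = -1.6714, c = 1.4412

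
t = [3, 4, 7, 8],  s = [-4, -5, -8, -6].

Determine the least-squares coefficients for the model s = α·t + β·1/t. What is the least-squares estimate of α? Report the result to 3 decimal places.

α = -0.820

Forming MᵀM = [[138, 4]; [4, 5917/28224]] and Mᵀs = [-136, -94/21]ᵀ gives MᵀM·[α, β]ᵀ = Mᵀs.
Δ = 138·(5917/28224) − 4² = 60827/4704.
α = ((-136)·(5917/28224) − 4·(-94/21))/(60827/4704) = -149684/182481; β = (138·(-94/21) − 4·(-136))/(60827/4704) = -346752/60827.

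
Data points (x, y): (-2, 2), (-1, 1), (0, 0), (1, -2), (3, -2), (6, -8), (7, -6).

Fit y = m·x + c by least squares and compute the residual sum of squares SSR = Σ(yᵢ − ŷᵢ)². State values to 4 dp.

SSR = 6.8433

Setting ∂/∂m … = 0 gives: 100·m + 14·c = -103;  14·m + 7·c = -15.
(Σx·x = 100, Σx = 14, Σ1 = 7, Σx·y = -103, Σy = -15.)
Determinant 100·7 − 14² = 504.
m = ((-103)·7 − 14·(-15))/504 = -73/72; c = (100·(-15) − 14·(-103))/504 = -29/252.
Residuals: 11/126, 17/168, 29/252, -439/504, 583/504, -227/126, 611/504; SSR = 3449/504.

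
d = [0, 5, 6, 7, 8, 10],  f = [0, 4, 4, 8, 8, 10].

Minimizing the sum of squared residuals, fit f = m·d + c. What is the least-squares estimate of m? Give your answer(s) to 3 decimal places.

Compute the Gram sums: Σd·d = 274, Σd = 36, Σ1 = 6.
Moment sums: Σd·f = 264, Σf = 34.
AᵀA·[m, c]ᵀ = Aᵀf becomes [[274, 36]; [36, 6]]·[m, c]ᵀ = [264, 34]ᵀ.
Determinant 274·6 − 36² = 348.
m = (264·6 − 36·34)/348 = 30/29; c = (274·34 − 36·264)/348 = -47/87.

m = 1.034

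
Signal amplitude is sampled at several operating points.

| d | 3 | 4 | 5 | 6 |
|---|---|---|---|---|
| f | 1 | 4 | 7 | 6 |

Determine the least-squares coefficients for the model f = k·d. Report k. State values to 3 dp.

Compute the Gram sums: Σd·d = 86.
Right-hand side: Σd·f = 90.
Hence k = 90 / 86 ≈ 1.04651.

k = 1.047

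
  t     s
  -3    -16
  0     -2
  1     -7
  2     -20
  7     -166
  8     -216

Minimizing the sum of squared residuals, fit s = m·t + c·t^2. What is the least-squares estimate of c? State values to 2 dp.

c = -2.92

Sums needed: Σt·t = 127, Σt·t^2 = 837, Σt^2·t^2 = 6595.
Moment sums: Σt·s = -2889, Σt^2·s = -22189.
det = 127·6595 − 837² = 136996.
m = ((-2889)·6595 − 837·(-22189))/136996 = -8289/2362; c = (127·(-22189) − 837·(-2889))/136996 = -6895/2362.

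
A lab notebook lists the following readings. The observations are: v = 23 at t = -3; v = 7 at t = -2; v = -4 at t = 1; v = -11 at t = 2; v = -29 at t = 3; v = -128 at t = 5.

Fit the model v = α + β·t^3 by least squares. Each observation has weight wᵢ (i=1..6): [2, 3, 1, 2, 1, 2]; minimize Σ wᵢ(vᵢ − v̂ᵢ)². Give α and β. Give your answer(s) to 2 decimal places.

α = -2.50, β = -1.00

From the data, Σwᵢ·1 = 11, Σwᵢ·t^3 = 216, Σwᵢ·t^3·t^3 = 33758.
And Σwᵢ·v = -244, Σwᵢ·t^3·v = -34373.
XᵀWX·[α, β]ᵀ = XᵀWv becomes [[11, 216]; [216, 33758]]·[α, β]ᵀ = [-244, -34373]ᵀ.
Eliminating β: 33758·(row 1) − 216·(row 2) gives 324682·α = 33758·(-244) − 216·(-34373) = -812384, so α = -406192/162341.
Then β = ((-34373) − 216·(-406192/162341))/33758 = -325399/324682.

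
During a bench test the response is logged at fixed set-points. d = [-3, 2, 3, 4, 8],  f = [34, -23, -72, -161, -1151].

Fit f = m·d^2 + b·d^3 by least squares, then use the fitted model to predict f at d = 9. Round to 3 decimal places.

f̂ = -1617.300

Setting ∂/∂m … = 0 gives: 4530·m + 33824·b = -76674;  33824·m + 267762·b = -602662.
(Σd^2·d^2 = 4530, Σd^2·d^3 = 33824, Σd^3·d^3 = 267762, Σd^2·f = -76674, Σd^3·f = -602662.)
Eliminating b: 267762·(row 1) − 33824·(row 2) gives 68898884·m = 267762·(-76674) − 33824·(-602662) = -145944100, so m = -36486025/17224721.
Then b = ((-602662) − 33824·(-36486025/17224721))/267762 = -226221/114071.
At d = 9: f̂ = (-36486025/17224721)·(81) + (-226221/114071)·(729) = -27857549484/17224721.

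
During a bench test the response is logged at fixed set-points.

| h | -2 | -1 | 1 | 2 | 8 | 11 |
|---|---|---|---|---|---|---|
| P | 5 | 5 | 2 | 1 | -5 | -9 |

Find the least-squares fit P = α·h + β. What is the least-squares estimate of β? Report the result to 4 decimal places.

β = 3.2818

AᵀA·[α, β]ᵀ = AᵀP reads: 195·α + 19·β = -150;  19·α + 6·β = -1.
Δ = 195·6 − 19² = 809.
α = ((-150)·6 − 19·(-1))/809 = -881/809; β = (195·(-1) − 19·(-150))/809 = 2655/809.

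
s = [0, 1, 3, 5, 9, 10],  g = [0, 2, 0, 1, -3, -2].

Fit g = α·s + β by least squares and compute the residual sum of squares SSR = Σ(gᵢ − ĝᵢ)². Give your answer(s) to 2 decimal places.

SSR = 6.31

The normal equations are: 216·α + 28·β = -40;  28·α + 6·β = -2.
Eliminating β: 6·(row 1) − 28·(row 2) gives 512·α = 6·(-40) − 28·(-2) = -184, so α = -23/64.
Then β = ((-2) − 28·(-23/64))/6 = 43/32.
Residuals: -43/32, 65/64, -17/64, 93/64, -71/64, 1/4; SSR = 101/16.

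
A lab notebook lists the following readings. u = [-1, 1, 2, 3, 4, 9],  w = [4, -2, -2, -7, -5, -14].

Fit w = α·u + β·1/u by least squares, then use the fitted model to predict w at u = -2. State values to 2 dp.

ŵ = 3.65

Sums needed: Σu·u = 112, Σu·1/u = 6, Σ1/u·1/u = 3157/1296.
For Aᵀw: Σu·w = -177, Σ1/u·w = -437/36.
Δ = 112·(3157/1296) − 6² = 19183/81.
α = ((-177)·(3157/1296) − 6·(-437/36))/(19183/81) = -464397/306928; β = (112·(-437/36) − 6·(-177))/(19183/81) = -24102/19183.
At u = -2: ŵ = (-464397/306928)·(-2) + (-24102/19183)·(-1/2) = 560805/153464.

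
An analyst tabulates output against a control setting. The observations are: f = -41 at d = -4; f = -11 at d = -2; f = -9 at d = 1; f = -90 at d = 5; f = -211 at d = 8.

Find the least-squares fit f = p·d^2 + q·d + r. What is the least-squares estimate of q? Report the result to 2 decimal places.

q = -2.47

Sums needed: Σd^2·d^2 = 4994, Σd^2·d = 566, Σd^2 = 110, Σd·d = 110, Σd = 8, Σ1 = 5.
Moment sums: Σd^2·f = -16463, Σd·f = -1961, Σf = -362.
Normal equations: [[4994, 566, 110]; [566, 110, 8]; [110, 8, 5]]·[p, q, r]ᵀ = [-16463, -1961, -362]ᵀ.
Row-reducing yields p = -39889/13624, q = -2587/1048, r = -27505/6812.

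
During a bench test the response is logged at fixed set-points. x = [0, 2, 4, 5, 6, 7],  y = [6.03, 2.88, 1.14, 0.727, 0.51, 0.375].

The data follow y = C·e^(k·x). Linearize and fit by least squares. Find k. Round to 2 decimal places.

k = -0.41

Let Y = ln y. Fitting Y = k·x + ln C by least squares:
Σx = 24.0000, Σ(x)² = 130.0000, Σln y = 1.0126, Σx·ln y = -9.8603.
Equations: 130.0000·k + 24.0000·ln C = -9.8603;  24.0000·k + 6·ln C = 1.0126.
Slope k = (n·Σx·ln y − Σx·Σln y)/(n·Σ(x)² − (Σx)²) = (6·-9.8603 − 24.0000·1.0126)/204.0000 = -0.40913; ln C = (Σln y − k·Σx)/n = 1.80530.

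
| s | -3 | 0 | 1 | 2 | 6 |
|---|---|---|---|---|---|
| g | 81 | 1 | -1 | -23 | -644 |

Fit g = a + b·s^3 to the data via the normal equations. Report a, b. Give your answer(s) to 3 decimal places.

From the data, Σ1 = 5, Σs^3 = 198, Σs^3·s^3 = 47450.
Right-hand side: Σg = -586, Σs^3·g = -141476.
Normal equations: [[5, 198]; [198, 47450]]·[a, b]ᵀ = [-586, -141476]ᵀ.
Eliminating b: 47450·(row 1) − 198·(row 2) gives 198046·a = 47450·(-586) − 198·(-141476) = 206548, so a = 103274/99023.
Then b = ((-141476) − 198·(103274/99023))/47450 = -295676/99023.

a = 1.043, b = -2.986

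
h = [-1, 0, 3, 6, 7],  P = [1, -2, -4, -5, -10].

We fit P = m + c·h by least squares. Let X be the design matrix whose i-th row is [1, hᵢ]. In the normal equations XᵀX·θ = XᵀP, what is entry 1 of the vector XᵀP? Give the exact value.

-20

Entry 1 ↔ basis 1, so (XᵀP)_{1} = Σᵢ Pᵢ = (1)·(1) + (1)·(-2) + (1)·(-4) + (1)·(-5) + (1)·(-10) = -20.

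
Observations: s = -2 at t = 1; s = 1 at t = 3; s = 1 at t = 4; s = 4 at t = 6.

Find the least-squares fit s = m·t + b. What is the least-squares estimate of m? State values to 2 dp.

Forming MᵀM = [[62, 14]; [14, 4]] and Mᵀs = [29, 4]ᵀ gives MᵀM·[m, b]ᵀ = Mᵀs.
det = 62·4 − 14² = 52.
m = (29·4 − 14·4)/52 = 15/13; b = (62·4 − 14·29)/52 = -79/26.

m = 1.15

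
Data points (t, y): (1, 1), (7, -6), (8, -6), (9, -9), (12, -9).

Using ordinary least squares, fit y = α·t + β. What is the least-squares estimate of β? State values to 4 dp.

Forming MᵀM = [[339, 37]; [37, 5]] and Mᵀy = [-278, -29]ᵀ gives MᵀM·[α, β]ᵀ = Mᵀy.
Δ = 339·5 − 37² = 326.
α = ((-278)·5 − 37·(-29))/326 = -317/326; β = (339·(-29) − 37·(-278))/326 = 455/326.

β = 1.3957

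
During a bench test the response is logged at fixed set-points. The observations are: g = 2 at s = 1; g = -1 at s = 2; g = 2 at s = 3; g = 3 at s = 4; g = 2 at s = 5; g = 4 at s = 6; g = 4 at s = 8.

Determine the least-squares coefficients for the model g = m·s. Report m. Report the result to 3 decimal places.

m = 0.542

With design matrix A, AᵀA = [[155]] and Aᵀg = [84]ᵀ.
m = 84/155 = 0.541935.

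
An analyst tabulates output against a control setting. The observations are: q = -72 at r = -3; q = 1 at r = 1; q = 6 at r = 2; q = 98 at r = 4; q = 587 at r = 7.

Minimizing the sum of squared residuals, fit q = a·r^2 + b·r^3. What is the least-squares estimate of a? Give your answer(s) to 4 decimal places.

a = -1.9590

Entries of AᵀA: Σr^2·r^2 = 2755, Σr^2·r^3 = 17621, Σr^3·r^3 = 122539.
And Σr^2·q = 29708, Σr^3·q = 209606.
Normal equations: [[2755, 17621]; [17621, 122539]]·[a, b]ᵀ = [29708, 209606]ᵀ.
Determinant 2755·122539 − 17621² = 27095304.
a = (29708·122539 − 17621·209606)/27095304 = -26539357/13547652; b = (2755·209606 − 17621·29708)/27095304 = 26989931/13547652.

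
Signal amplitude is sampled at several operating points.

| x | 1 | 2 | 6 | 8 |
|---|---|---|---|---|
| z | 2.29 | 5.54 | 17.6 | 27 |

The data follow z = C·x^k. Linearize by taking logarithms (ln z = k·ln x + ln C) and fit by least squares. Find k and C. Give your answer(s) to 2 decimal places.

Linearized form: ln z = k·ln x + ln C. From the 4 transformed points,
Σln x = 4.5643, Σ(ln x)² = 8.0149, Σln z = 8.7043, Σln x·ln z = 13.1787.
Equations: 8.0149·k + 4.5643·ln C = 13.1787;  4.5643·k + 4·ln C = 8.7043.
Solving (det = 11.2265): k = 1.15670, ln C = 0.85618, so C = exp(0.85618) = 2.35414.

k = 1.16, C = 2.35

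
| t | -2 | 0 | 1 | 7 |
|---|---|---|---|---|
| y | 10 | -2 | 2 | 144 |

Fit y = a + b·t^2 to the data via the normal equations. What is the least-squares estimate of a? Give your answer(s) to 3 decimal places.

a = -1.616

From the data, Σ1 = 4, Σt^2 = 54, Σt^2·t^2 = 2418.
And Σy = 154, Σt^2·y = 7098.
AᵀA·[a, b]ᵀ = Aᵀy becomes [[4, 54]; [54, 2418]]·[a, b]ᵀ = [154, 7098]ᵀ.
Δ = 4·2418 − 54² = 6756.
a = (154·2418 − 54·7098)/6756 = -910/563; b = (4·7098 − 54·154)/6756 = 1673/563.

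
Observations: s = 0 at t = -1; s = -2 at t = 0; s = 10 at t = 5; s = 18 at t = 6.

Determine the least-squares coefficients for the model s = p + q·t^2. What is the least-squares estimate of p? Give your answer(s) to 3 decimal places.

p = -1.484

Forming MᵀM = [[4, 62]; [62, 1922]] and Mᵀs = [26, 898]ᵀ gives MᵀM·[p, q]ᵀ = Mᵀs.
det = 4·1922 − 62² = 3844.
p = (26·1922 − 62·898)/3844 = -46/31; q = (4·898 − 62·26)/3844 = 495/961.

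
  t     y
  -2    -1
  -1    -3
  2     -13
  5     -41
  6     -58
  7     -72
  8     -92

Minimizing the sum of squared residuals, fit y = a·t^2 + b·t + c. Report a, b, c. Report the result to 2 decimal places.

a = -1.05, b = -2.63, c = -3.20

Entries of AᵀA: Σt^2·t^2 = 8451, Σt^2·t = 1195, Σt^2 = 183, Σt·t = 183, Σt = 25, Σ1 = 7.
And Σt^2·y = -12588, Σt·y = -1814, Σy = -280.
AᵀA·[a, b, c]ᵀ = Aᵀy becomes [[8451, 1195, 183]; [1195, 183, 25]; [183, 25, 7]]·[a, b, c]ᵀ = [-12588, -1814, -280]ᵀ.
Inverting the 3×3 Gram matrix, [a, b, c]ᵀ = [-13241/12623, -33144/12623, -3107/971]ᵀ.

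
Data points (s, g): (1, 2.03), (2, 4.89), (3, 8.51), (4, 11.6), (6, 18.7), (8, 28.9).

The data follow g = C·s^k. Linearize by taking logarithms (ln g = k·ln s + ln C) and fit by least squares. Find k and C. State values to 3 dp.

Taking logs, ln g = k·ln s + ln C, so regress ln g on ln s.
Over the data: Σln s = 7.0493, Σ(ln s)² = 11.1437, Σln g = 13.1798, Σln s·ln g = 19.0925.
Normal system: [[11.1437, 7.0493]; [7.0493, 6]]·[k, ln C]ᵀ = [19.0925, 13.1798]ᵀ.
Δ = 11.1437·6 − (7.0493)² = 17.1702; k = (19.0925·6 − 7.0493·13.1798)/17.1702 = 1.26073, ln C = (11.1437·13.1798 − 7.0493·19.0925)/17.1702 = 0.71544, so C = exp(0.71544) = 2.04509.

k = 1.261, C = 2.045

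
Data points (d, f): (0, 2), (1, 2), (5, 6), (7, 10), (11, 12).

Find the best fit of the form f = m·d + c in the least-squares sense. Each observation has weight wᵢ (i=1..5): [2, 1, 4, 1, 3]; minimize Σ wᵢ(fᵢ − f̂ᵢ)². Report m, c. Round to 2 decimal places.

m = 0.95, c = 1.62

From the data, Σwᵢ·d·d = 513, Σwᵢ·d = 61, Σwᵢ·1 = 11.
Right-hand side: Σwᵢ·d·f = 588, Σwᵢ·f = 76.
Δ = 513·11 − 61² = 1922.
m = (588·11 − 61·76)/1922 = 916/961; c = (513·76 − 61·588)/1922 = 1560/961.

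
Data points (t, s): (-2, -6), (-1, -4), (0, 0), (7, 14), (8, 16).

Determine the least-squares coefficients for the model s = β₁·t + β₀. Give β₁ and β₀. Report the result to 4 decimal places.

Normal-equation sums: Σt·t = 118, Σt = 12, Σ1 = 5.
And Σt·s = 242, Σs = 20.
So MᵀM·[β₁, β₀]ᵀ = Mᵀs: [[118, 12]; [12, 5]]·[β₁, β₀]ᵀ = [242, 20]ᵀ.
det = 118·5 − 12² = 446.
β₁ = (242·5 − 12·20)/446 = 485/223; β₀ = (118·20 − 12·242)/446 = -272/223.

β₁ = 2.1749, β₀ = -1.2197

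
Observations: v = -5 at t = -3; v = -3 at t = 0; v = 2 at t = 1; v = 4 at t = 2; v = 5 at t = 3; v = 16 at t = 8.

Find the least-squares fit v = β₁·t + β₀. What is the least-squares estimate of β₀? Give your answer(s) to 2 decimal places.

β₀ = -0.49

Normal-equation sums: Σt·t = 87, Σt = 11, Σ1 = 6.
And Σt·v = 168, Σv = 19.
Normal equations: [[87, 11]; [11, 6]]·[β₁, β₀]ᵀ = [168, 19]ᵀ.
Determinant 87·6 − 11² = 401.
β₁ = (168·6 − 11·19)/401 = 799/401; β₀ = (87·19 − 11·168)/401 = -195/401.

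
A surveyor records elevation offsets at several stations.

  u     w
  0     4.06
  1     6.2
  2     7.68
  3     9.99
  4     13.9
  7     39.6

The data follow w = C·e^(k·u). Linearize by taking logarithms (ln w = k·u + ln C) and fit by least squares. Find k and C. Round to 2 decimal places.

Taking logs, ln w = k·u + ln C, so regress ln w on u.
Σu = 17.0000, Σ(u)² = 79.0000, Σln w = 13.8767, Σu·ln w = 49.0859.
Equations: 79.0000·k + 17.0000·ln C = 49.0859;  17.0000·k + 6·ln C = 13.8767.
Slope k = (n·Σu·ln w − Σu·Σln w)/(n·Σ(u)² − (Σu)²) = (6·49.0859 − 17.0000·13.8767)/185.0000 = 0.31682; ln C = (Σln w − k·Σu)/n = 1.41511, so C = exp(1.41511) = 4.11694.

k = 0.32, C = 4.12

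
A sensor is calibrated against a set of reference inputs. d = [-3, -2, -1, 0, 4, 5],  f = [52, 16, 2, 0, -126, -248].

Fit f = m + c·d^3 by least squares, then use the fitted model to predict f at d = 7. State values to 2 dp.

f̂ = -678.39

Sums needed: Σ1 = 6, Σd^3 = 153, Σd^3·d^3 = 20515.
For Mᵀf: Σf = -304, Σd^3·f = -40598.
Normal equations: [[6, 153]; [153, 20515]]·[m, c]ᵀ = [-304, -40598]ᵀ.
det = 6·20515 − 153² = 99681.
m = ((-304)·20515 − 153·(-40598))/99681 = -25066/99681; c = (6·(-40598) − 153·(-304))/99681 = -65692/33227.
At d = 7: f̂ = (-25066/99681)·(1) + (-65692/33227)·(343) = -67622134/99681.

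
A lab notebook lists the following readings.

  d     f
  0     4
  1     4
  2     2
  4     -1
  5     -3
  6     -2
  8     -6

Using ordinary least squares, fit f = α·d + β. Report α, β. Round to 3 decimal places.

α = -1.286, β = 4.491

The normal system XᵀX·[α, β]ᵀ = Xᵀf is [[146, 26]; [26, 7]]·[α, β]ᵀ = [-71, -2]ᵀ.
Determinant 146·7 − 26² = 346.
α = ((-71)·7 − 26·(-2))/346 = -445/346; β = (146·(-2) − 26·(-71))/346 = 777/173.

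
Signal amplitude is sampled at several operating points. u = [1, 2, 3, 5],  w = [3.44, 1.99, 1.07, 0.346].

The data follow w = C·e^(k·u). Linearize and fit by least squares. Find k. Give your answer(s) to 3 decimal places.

k = -0.577

Taking logs, ln w = k·u + ln C, so regress ln w on u.
Sums: Σu = 11.0000, Σ(u)² = 39.0000, Σln w = 0.9299, Σu·ln w = -2.4919.
Normal system: [[39.0000, 11.0000]; [11.0000, 4]]·[k, ln C]ᵀ = [-2.4919, 0.9299]ᵀ.
Δ = 39.0000·4 − (11.0000)² = 35.0000; k = (-2.4919·4 − 11.0000·0.9299)/35.0000 = -0.57705, ln C = (39.0000·0.9299 − 11.0000·-2.4919)/35.0000 = 1.81939.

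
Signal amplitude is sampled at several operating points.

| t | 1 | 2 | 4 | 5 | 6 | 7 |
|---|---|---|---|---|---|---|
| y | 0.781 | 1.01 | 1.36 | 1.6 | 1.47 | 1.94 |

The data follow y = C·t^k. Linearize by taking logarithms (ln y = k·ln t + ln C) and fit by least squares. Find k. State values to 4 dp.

k = 0.4303

Let Y = ln y. Fitting Y = k·ln t + ln C by least squares:
AᵀA = [[11.9895, 7.4265]; [7.4265, 6]], rhs = [3.1694, 1.5882]ᵀ  (here Σln t = 7.4265, Σ(ln t)² = 11.9895, Σln y = 1.5882, Σln t·ln y = 3.1694).
Δ = 11.9895·6 − (7.4265)² = 16.7835; k = (3.1694·6 − 7.4265·1.5882)/16.7835 = 0.43028, ln C = (11.9895·1.5882 − 7.4265·3.1694)/16.7835 = -0.26789.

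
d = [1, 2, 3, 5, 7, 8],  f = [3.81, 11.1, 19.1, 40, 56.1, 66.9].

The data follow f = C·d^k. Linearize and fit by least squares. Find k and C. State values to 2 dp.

k = 1.37, C = 4.07

Taking logs, ln f = k·ln d + ln C, so regress ln f on ln d.
AᵀA = [[12.3883, 7.4265]; [7.4265, 6]], rhs = [27.4227, 18.6135]ᵀ  (here Σln d = 7.4265, Σ(ln d)² = 12.3883, Σln f = 18.6135, Σln d·ln f = 27.4227).
Slope k = (n·Σln d·ln f − Σln d·Σln f)/(n·Σ(ln d)² − (Σln d)²) = (6·27.4227 − 7.4265·18.6135)/19.1764 = 1.37160; ln C = (Σln f − k·Σln d)/n = 1.40454, so C = exp(1.40454) = 4.07364.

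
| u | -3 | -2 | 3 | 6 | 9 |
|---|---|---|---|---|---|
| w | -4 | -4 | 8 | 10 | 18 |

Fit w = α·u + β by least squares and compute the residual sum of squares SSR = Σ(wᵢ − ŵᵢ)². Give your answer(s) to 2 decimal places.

SSR = 8.39

Compute the Gram sums: Σu·u = 139, Σu = 13, Σ1 = 5.
Moment sums: Σu·w = 266, Σw = 28.
Eliminating β: 5·(row 1) − 13·(row 2) gives 526·α = 5·266 − 13·28 = 966, so α = 483/263.
Then β = (28 − 13·(483/263))/5 = 217/263.
Residuals: 180/263, -303/263, 438/263, -485/263, 170/263; SSR = 2206/263.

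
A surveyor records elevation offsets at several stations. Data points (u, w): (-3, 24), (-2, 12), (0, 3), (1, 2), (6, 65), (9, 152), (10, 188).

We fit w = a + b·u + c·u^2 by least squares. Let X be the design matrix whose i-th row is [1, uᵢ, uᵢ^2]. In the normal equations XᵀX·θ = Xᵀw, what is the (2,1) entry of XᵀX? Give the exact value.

Row 2 ↔ basis u, column 1 ↔ basis 1, so (XᵀX)_{2,1} = Σᵢ u = (-3)·(1) + (-2)·(1) + (0)·(1) + (1)·(1) + (6)·(1) + (9)·(1) + (10)·(1) = 21.

21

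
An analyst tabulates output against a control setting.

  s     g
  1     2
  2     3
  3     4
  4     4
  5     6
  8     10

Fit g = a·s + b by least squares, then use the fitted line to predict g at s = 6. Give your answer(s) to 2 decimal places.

ĝ = 7.28

The normal system AᵀA·[a, b]ᵀ = Aᵀg is [[119, 23]; [23, 6]]·[a, b]ᵀ = [146, 29]ᵀ.
Determinant 119·6 − 23² = 185.
a = (146·6 − 23·29)/185 = 209/185; b = (119·29 − 23·146)/185 = 93/185.
At s = 6: ĝ = (209/185)·(6) + (93/185)·(1) = 1347/185.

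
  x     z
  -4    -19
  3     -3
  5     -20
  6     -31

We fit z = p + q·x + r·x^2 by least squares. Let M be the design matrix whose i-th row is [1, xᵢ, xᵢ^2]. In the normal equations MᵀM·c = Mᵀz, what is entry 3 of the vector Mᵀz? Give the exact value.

Entry 3 ↔ basis x^2, so (Mᵀz)_{3} = Σᵢ (x^2)·zᵢ = (16)·(-19) + (9)·(-3) + (25)·(-20) + (36)·(-31) = -1947.

-1947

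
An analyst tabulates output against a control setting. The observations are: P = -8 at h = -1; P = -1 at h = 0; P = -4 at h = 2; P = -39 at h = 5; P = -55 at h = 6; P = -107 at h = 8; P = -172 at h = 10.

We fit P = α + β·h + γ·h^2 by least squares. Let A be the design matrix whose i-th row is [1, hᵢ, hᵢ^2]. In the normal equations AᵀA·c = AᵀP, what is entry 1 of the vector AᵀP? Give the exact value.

-386

Entry 1 ↔ basis 1, so (AᵀP)_{1} = Σᵢ Pᵢ = (1)·(-8) + (1)·(-1) + (1)·(-4) + (1)·(-39) + (1)·(-55) + (1)·(-107) + (1)·(-172) = -386.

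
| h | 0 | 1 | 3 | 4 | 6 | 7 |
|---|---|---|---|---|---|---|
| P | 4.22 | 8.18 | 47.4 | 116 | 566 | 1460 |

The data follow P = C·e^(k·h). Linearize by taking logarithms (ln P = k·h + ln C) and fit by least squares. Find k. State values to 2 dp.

k = 0.84

Linearized form: ln P = k·h + ln C. From the 6 transformed points,
XᵀX = [[111.0000, 21.0000]; [21.0000, 6]], rhs = [121.7268, 25.7785]ᵀ  (here Σh = 21.0000, Σ(h)² = 111.0000, Σln P = 25.7785, Σh·ln P = 121.7268).
Solving (det = 225.0000): k = 0.84005, ln C = 1.35624.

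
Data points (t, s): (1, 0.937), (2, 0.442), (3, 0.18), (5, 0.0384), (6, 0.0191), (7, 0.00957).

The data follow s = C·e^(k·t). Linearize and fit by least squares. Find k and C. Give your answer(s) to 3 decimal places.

Let Y = ln s. Fitting Y = k·t + ln C by least squares:
XᵀX = [[124.0000, 24.0000]; [24.0000, 6]], rhs = [-79.4331, -14.4632]ᵀ  (here Σt = 24.0000, Σ(t)² = 124.0000, Σln s = -14.4632, Σt·ln s = -79.4331).
Δ = 124.0000·6 − (24.0000)² = 168.0000; k = (-79.4331·6 − 24.0000·-14.4632)/168.0000 = -0.77072, ln C = (124.0000·-14.4632 − 24.0000·-79.4331)/168.0000 = 0.67237, so C = exp(0.67237) = 1.95886.

k = -0.771, C = 1.959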